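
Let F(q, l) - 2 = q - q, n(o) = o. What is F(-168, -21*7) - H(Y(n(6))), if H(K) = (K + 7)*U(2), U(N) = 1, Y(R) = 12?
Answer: -17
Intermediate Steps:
F(q, l) = 2 (F(q, l) = 2 + (q - q) = 2 + 0 = 2)
H(K) = 7 + K (H(K) = (K + 7)*1 = (7 + K)*1 = 7 + K)
F(-168, -21*7) - H(Y(n(6))) = 2 - (7 + 12) = 2 - 1*19 = 2 - 19 = -17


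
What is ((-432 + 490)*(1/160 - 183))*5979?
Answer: -5076715089/80 ≈ -6.3459e+7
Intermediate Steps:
((-432 + 490)*(1/160 - 183))*5979 = (58*(1/160 - 183))*5979 = (58*(-29279/160))*5979 = -849091/80*5979 = -5076715089/80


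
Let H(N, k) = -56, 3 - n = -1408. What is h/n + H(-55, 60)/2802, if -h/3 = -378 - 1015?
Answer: 5815271/1976811 ≈ 2.9417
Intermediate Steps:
n = 1411 (n = 3 - 1*(-1408) = 3 + 1408 = 1411)
h = 4179 (h = -3*(-378 - 1015) = -3*(-1393) = 4179)
h/n + H(-55, 60)/2802 = 4179/1411 - 56/2802 = 4179*(1/1411) - 56*1/2802 = 4179/1411 - 28/1401 = 5815271/1976811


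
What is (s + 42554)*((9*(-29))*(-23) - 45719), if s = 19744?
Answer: -2474227368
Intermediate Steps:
(s + 42554)*((9*(-29))*(-23) - 45719) = (19744 + 42554)*((9*(-29))*(-23) - 45719) = 62298*(-261*(-23) - 45719) = 62298*(6003 - 45719) = 62298*(-39716) = -2474227368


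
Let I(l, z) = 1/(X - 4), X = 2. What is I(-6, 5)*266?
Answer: -133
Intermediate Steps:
I(l, z) = -1/2 (I(l, z) = 1/(2 - 4) = 1/(-2) = -1/2)
I(-6, 5)*266 = -1/2*266 = -133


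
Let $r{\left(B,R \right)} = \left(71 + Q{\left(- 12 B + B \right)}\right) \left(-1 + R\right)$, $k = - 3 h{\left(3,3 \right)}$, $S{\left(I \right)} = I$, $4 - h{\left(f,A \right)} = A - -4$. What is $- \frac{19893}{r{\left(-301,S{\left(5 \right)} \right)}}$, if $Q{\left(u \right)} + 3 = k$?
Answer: $- \frac{19893}{308} \approx -64.588$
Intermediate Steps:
$h{\left(f,A \right)} = - A$ ($h{\left(f,A \right)} = 4 - \left(A - -4\right) = 4 - \left(A + 4\right) = 4 - \left(4 + A\right) = - A$)
$k = 9$ ($k = - 3 \left(\left(-1\right) 3\right) = \left(-3\right) \left(-3\right) = 9$)
$Q{\left(u \right)} = 6$ ($Q{\left(u \right)} = -3 + 9 = 6$)
$r{\left(B,R \right)} = -77 + 77 R$ ($r{\left(B,R \right)} = \left(71 + 6\right) \left(-1 + R\right) = 77 \left(-1 + R\right) = -77 + 77 R$)
$- \frac{19893}{r{\left(-301,S{\left(5 \right)} \right)}} = - \frac{19893}{-77 + 77 \cdot 5} = - \frac{19893}{-77 + 385} = - \frac{19893}{308}$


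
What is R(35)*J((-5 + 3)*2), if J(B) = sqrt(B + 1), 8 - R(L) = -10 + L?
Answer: -17*I*sqrt(3) ≈ -29.445*I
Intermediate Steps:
R(L) = 18 - L (R(L) = 8 - (-10 + L) = 8 + (10 - L) = 18 - L)
J(B) = sqrt(1 + B)
R(35)*J((-5 + 3)*2) = (18 - 1*35)*sqrt(1 + (-5 + 3)*2) = (18 - 35)*sqrt(1 - 2*2) = -17*sqrt(1 - 4) = -17*I*sqrt(3)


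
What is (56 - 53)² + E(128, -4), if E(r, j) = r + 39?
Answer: 176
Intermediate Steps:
E(r, j) = 39 + r
(56 - 53)² + E(128, -4) = (56 - 53)² + (39 + 128) = 3² + 167 = 9 + 167 = 176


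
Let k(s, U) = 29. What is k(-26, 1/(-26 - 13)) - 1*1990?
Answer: -1961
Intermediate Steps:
k(-26, 1/(-26 - 13)) - 1*1990 = 29 - 1*1990 = 29 - 1990 = -1961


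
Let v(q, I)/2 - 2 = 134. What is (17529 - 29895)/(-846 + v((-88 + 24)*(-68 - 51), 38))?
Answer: 6183/287 ≈ 21.544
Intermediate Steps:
v(q, I) = 272 (v(q, I) = 4 + 2*134 = 4 + 268 = 272)
(17529 - 29895)/(-846 + v((-88 + 24)*(-68 - 51), 38)) = (17529 - 29895)/(-846 + 272) = -12366/(-574) = -12366*(-1/574) = 6183/287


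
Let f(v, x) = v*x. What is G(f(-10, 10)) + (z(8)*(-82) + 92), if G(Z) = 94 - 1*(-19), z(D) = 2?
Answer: 41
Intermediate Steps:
G(Z) = 113 (G(Z) = 94 + 19 = 113)
G(f(-10, 10)) + (z(8)*(-82) + 92) = 113 + (2*(-82) + 92) = 113 + (-164 + 92) = 113 - 72 = 41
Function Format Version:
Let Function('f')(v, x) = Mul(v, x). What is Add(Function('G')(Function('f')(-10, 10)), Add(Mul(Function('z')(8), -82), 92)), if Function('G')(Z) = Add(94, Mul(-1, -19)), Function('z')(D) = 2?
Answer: 41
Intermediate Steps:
Function('G')(Z) = 113 (Function('G')(Z) = Add(94, 19) = 113)
Add(Function('G')(Function('f')(-10, 10)), Add(Mul(Function('z')(8), -82), 92)) = Add(113, Add(Mul(2, -82), 92)) = Add(113, Add(-164, 92)) = Add(113, -72) = 41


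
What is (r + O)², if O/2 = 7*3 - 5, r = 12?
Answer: 1936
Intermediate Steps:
O = 32 (O = 2*(7*3 - 5) = 2*(21 - 5) = 2*16 = 32)
(r + O)² = (12 + 32)² = 44² = 1936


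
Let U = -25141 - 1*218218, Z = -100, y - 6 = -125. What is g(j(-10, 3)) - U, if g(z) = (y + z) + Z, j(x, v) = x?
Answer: 243130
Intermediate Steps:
y = -119 (y = 6 - 125 = -119)
g(z) = -219 + z (g(z) = (-119 + z) - 100 = -219 + z)
U = -243359 (U = -25141 - 218218 = -243359)
g(j(-10, 3)) - U = (-219 - 10) - 1*(-243359) = -229 + 243359 = 243130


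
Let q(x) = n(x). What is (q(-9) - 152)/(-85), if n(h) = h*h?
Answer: 71/85 ≈ 0.83529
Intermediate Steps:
n(h) = h²
q(x) = x²
(q(-9) - 152)/(-85) = ((-9)² - 152)/(-85) = (81 - 152)*(-1/85) = -71*(-1/85) = 71/85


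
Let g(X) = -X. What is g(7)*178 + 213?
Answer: -1033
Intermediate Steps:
g(7)*178 + 213 = -1*7*178 + 213 = -7*178 + 213 = -1246 + 213 = -1033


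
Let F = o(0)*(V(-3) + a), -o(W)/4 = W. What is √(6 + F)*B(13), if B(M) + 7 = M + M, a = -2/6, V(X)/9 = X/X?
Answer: 19*√6 ≈ 46.540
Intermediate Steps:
o(W) = -4*W
V(X) = 9 (V(X) = 9*(X/X) = 9*1 = 9)
a = -⅓ (a = -2*⅙ = -⅓ ≈ -0.33333)
B(M) = -7 + 2*M (B(M) = -7 + (M + M) = -7 + 2*M)
F = 0 (F = (-4*0)*(9 - ⅓) = 0*(26/3) = 0)
√(6 + F)*B(13) = √(6 + 0)*(-7 + 2*13) = √6*(-7 + 26) = √6*19 = 19*√6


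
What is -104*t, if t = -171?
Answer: 17784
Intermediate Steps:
-104*t = -104*(-171) = 17784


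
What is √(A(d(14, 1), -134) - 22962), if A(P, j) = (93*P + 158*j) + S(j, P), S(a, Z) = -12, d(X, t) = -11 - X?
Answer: I*√46471 ≈ 215.57*I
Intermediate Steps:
A(P, j) = -12 + 93*P + 158*j (A(P, j) = (93*P + 158*j) - 12 = -12 + 93*P + 158*j)
√(A(d(14, 1), -134) - 22962) = √((-12 + 93*(-11 - 1*14) + 158*(-134)) - 22962) = √((-12 + 93*(-11 - 14) - 21172) - 22962) = √((-12 + 93*(-25) - 21172) - 22962) = √((-12 - 2325 - 21172) - 22962) = √(-23509 - 22962) = √(-46471) = I*√46471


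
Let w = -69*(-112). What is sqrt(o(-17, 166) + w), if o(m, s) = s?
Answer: sqrt(7894) ≈ 88.848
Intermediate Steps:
w = 7728
sqrt(o(-17, 166) + w) = sqrt(166 + 7728) = sqrt(7894)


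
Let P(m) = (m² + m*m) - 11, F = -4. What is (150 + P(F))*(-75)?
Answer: -12825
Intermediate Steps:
P(m) = -11 + 2*m² (P(m) = (m² + m²) - 11 = 2*m² - 11 = -11 + 2*m²)
(150 + P(F))*(-75) = (150 + (-11 + 2*(-4)²))*(-75) = (150 + (-11 + 2*16))*(-75) = (150 + (-11 + 32))*(-75) = (150 + 21)*(-75) = 171*(-75) = -12825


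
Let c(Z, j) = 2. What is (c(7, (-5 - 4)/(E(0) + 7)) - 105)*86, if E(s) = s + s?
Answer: -8858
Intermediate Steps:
E(s) = 2*s
(c(7, (-5 - 4)/(E(0) + 7)) - 105)*86 = (2 - 105)*86 = -103*86 = -8858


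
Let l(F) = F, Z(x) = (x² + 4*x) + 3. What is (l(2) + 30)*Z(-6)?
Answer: 480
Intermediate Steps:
Z(x) = 3 + x² + 4*x
(l(2) + 30)*Z(-6) = (2 + 30)*(3 + (-6)² + 4*(-6)) = 32*(3 + 36 - 24) = 32*15 = 480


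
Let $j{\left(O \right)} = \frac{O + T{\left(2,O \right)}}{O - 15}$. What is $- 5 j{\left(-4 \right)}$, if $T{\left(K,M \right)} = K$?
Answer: $- \frac{10}{19} \approx -0.52632$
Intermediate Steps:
$j{\left(O \right)} = \frac{2 + O}{-15 + O}$ ($j{\left(O \right)} = \frac{O + 2}{O - 15} = \frac{2 + O}{-15 + O}$)
$- 5 j{\left(-4 \right)} = - 5 \frac{2 - 4}{-15 - 4} = - 5 \frac{1}{-19} \left(-2\right) = - 5 \left(\left(- \frac{1}{19}\right) \left(-2\right)\right) = \left(-5\right) \frac{2}{19} = - \frac{10}{19}$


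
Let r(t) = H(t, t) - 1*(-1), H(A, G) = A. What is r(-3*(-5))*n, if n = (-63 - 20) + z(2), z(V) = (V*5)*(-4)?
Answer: -1968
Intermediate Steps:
z(V) = -20*V (z(V) = (5*V)*(-4) = -20*V)
n = -123 (n = (-63 - 20) - 20*2 = -83 - 40 = -123)
r(t) = 1 + t (r(t) = t - 1*(-1) = t + 1 = 1 + t)
r(-3*(-5))*n = (1 - 3*(-5))*(-123) = (1 + 15)*(-123) = 16*(-123) = -1968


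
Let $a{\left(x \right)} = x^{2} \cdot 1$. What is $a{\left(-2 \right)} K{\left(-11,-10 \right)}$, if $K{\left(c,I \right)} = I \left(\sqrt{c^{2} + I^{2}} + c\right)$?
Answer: $440 - 40 \sqrt{221} \approx -154.64$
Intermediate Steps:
$a{\left(x \right)} = x^{2}$
$K{\left(c,I \right)} = I \left(c + \sqrt{I^{2} + c^{2}}\right)$ ($K{\left(c,I \right)} = I \left(\sqrt{I^{2} + c^{2}} + c\right) = I \left(c + \sqrt{I^{2} + c^{2}}\right)$)
$a{\left(-2 \right)} K{\left(-11,-10 \right)} = \left(-2\right)^{2} \left(- 10 \left(-11 + \sqrt{\left(-10\right)^{2} + \left(-11\right)^{2}}\right)\right) = 4 \left(- 10 \left(-11 + \sqrt{100 + 121}\right)\right) = 4 \left(- 10 \left(-11 + \sqrt{221}\right)\right) = 4 \left(110 - 10 \sqrt{221}\right) = 440 - 40 \sqrt{221}$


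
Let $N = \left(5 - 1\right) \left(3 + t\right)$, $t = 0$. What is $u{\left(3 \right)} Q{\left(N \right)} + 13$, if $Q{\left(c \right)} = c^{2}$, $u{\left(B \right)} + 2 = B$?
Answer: $157$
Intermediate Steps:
$u{\left(B \right)} = -2 + B$
$N = 12$ ($N = \left(5 - 1\right) \left(3 + 0\right) = 4 \cdot 3 = 12$)
$u{\left(3 \right)} Q{\left(N \right)} + 13 = \left(-2 + 3\right) 12^{2} + 13 = 1 \cdot 144 + 13 = 144 + 13 = 157$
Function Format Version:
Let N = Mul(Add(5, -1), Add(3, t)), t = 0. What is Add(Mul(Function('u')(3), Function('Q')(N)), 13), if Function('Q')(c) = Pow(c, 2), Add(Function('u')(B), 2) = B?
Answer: 157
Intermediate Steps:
Function('u')(B) = Add(-2, B)
N = 12 (N = Mul(Add(5, -1), Add(3, 0)) = Mul(4, 3) = 12)
Add(Mul(Function('u')(3), Function('Q')(N)), 13) = Add(Mul(Add(-2, 3), Pow(12, 2)), 13) = Add(Mul(1, 144), 13) = Add(144, 13) = 157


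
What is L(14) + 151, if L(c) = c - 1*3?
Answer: 162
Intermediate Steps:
L(c) = -3 + c (L(c) = c - 3 = -3 + c)
L(14) + 151 = (-3 + 14) + 151 = 11 + 151 = 162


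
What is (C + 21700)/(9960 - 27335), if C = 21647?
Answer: -43347/17375 ≈ -2.4948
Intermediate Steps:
(C + 21700)/(9960 - 27335) = (21647 + 21700)/(9960 - 27335) = 43347/(-17375) = 43347*(-1/17375) = -43347/17375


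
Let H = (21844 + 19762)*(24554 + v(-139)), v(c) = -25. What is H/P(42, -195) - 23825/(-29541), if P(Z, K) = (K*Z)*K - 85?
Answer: 30186220820659/47175943065 ≈ 639.86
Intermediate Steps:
P(Z, K) = -85 + Z*K² (P(Z, K) = Z*K² - 85 = -85 + Z*K²)
H = 1020553574 (H = (21844 + 19762)*(24554 - 25) = 41606*24529 = 1020553574)
H/P(42, -195) - 23825/(-29541) = 1020553574/(-85 + 42*(-195)²) - 23825/(-29541) = 1020553574/(-85 + 42*38025) - 23825*(-1/29541) = 1020553574/(-85 + 1597050) + 23825/29541 = 1020553574/1596965 + 23825/29541 = 30186220820659/47175943065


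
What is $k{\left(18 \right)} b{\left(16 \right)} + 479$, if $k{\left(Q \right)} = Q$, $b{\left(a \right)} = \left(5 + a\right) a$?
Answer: $6527$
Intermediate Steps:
$b{\left(a \right)} = a \left(5 + a\right)$
$k{\left(18 \right)} b{\left(16 \right)} + 479 = 18 \cdot 16 \left(5 + 16\right) + 479 = 18 \cdot 16 \cdot 21 + 479 = 18 \cdot 336 + 479 = 6048 + 479 = 6527$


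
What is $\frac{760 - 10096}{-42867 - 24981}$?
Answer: $\frac{389}{2827} \approx 0.1376$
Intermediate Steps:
$\frac{760 - 10096}{-42867 - 24981} = - \frac{9336}{-67848} = \left(-9336\right) \left(- \frac{1}{67848}\right) = \frac{389}{2827}$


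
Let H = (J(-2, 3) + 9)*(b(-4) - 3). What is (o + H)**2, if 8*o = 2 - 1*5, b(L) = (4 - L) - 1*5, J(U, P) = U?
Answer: 9/64 ≈ 0.14063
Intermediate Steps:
b(L) = -1 - L (b(L) = (4 - L) - 5 = -1 - L)
H = 0 (H = (-2 + 9)*((-1 - 1*(-4)) - 3) = 7*((-1 + 4) - 3) = 7*(3 - 3) = 7*0 = 0)
o = -3/8 (o = (2 - 1*5)/8 = (2 - 5)/8 = (1/8)*(-3) = -3/8 ≈ -0.37500)
(o + H)**2 = (-3/8 + 0)**2 = (-3/8)**2 = 9/64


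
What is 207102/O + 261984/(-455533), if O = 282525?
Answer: 6774921922/42899820275 ≈ 0.15792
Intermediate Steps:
207102/O + 261984/(-455533) = 207102/282525 + 261984/(-455533) = 207102*(1/282525) + 261984*(-1/455533) = 69034/94175 - 261984/455533 = 6774921922/42899820275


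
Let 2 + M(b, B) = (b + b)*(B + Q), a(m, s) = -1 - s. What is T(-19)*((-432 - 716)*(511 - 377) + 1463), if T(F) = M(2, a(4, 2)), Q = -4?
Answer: 4571070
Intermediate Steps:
M(b, B) = -2 + 2*b*(-4 + B) (M(b, B) = -2 + (b + b)*(B - 4) = -2 + (2*b)*(-4 + B) = -2 + 2*b*(-4 + B))
T(F) = -30 (T(F) = -2 - 8*2 + 2*(-1 - 1*2)*2 = -2 - 16 + 2*(-1 - 2)*2 = -2 - 16 + 2*(-3)*2 = -2 - 16 - 12 = -30)
T(-19)*((-432 - 716)*(511 - 377) + 1463) = -30*((-432 - 716)*(511 - 377) + 1463) = -30*(-1148*134 + 1463) = -30*(-153832 + 1463) = -30*(-152369) = 4571070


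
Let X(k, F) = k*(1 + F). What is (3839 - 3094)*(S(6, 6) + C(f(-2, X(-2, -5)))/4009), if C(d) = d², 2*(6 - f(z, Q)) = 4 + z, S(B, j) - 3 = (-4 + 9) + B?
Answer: 41832495/4009 ≈ 10435.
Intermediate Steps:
S(B, j) = 8 + B (S(B, j) = 3 + ((-4 + 9) + B) = 3 + (5 + B) = 8 + B)
f(z, Q) = 4 - z/2 (f(z, Q) = 6 - (4 + z)/2 = 6 + (-2 - z/2) = 4 - z/2)
(3839 - 3094)*(S(6, 6) + C(f(-2, X(-2, -5)))/4009) = (3839 - 3094)*((8 + 6) + (4 - ½*(-2))²/4009) = 745*(14 + (4 + 1)²*(1/4009)) = 745*(14 + 5²*(1/4009)) = 745*(14 + 25*(1/4009)) = 745*(14 + 25/4009) = 745*(56151/4009) = 41832495/4009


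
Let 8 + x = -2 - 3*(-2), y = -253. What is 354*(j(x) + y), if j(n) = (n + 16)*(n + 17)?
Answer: -34338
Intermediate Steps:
x = -4 (x = -8 + (-2 - 3*(-2)) = -8 + (-2 + 6) = -8 + 4 = -4)
j(n) = (16 + n)*(17 + n)
354*(j(x) + y) = 354*((272 + (-4)**2 + 33*(-4)) - 253) = 354*((272 + 16 - 132) - 253) = 354*(156 - 253) = 354*(-97) = -34338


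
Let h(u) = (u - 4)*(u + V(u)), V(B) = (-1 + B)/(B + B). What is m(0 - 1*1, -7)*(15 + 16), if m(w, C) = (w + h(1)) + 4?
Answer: 0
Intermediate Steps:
V(B) = (-1 + B)/(2*B) (V(B) = (-1 + B)/((2*B)) = (-1 + B)*(1/(2*B)) = (-1 + B)/(2*B))
h(u) = (-4 + u)*(u + (-1 + u)/(2*u)) (h(u) = (u - 4)*(u + (-1 + u)/(2*u)) = (-4 + u)*(u + (-1 + u)/(2*u)))
m(w, C) = 1 + w (m(w, C) = (w + (-5/2 + 1² + 2/1 - 7/2*1)) + 4 = (w + (-5/2 + 1 + 2*1 - 7/2)) + 4 = (w + (-5/2 + 1 + 2 - 7/2)) + 4 = (w - 3) + 4 = (-3 + w) + 4 = 1 + w)
m(0 - 1*1, -7)*(15 + 16) = (1 + (0 - 1*1))*(15 + 16) = (1 + (0 - 1))*31 = (1 - 1)*31 = 0*31 = 0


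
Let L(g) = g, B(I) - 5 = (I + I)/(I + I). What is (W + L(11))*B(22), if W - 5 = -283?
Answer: -1602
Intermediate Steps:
W = -278 (W = 5 - 283 = -278)
B(I) = 6 (B(I) = 5 + (I + I)/(I + I) = 5 + (2*I)/((2*I)) = 5 + (2*I)*(1/(2*I)) = 5 + 1 = 6)
(W + L(11))*B(22) = (-278 + 11)*6 = -267*6 = -1602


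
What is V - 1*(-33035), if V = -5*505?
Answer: 30510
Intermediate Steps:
V = -2525
V - 1*(-33035) = -2525 - 1*(-33035) = -2525 + 33035 = 30510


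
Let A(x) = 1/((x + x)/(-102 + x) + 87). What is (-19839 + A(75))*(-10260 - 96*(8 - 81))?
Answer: 47290512456/733 ≈ 6.4516e+7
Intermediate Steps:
A(x) = 1/(87 + 2*x/(-102 + x)) (A(x) = 1/((2*x)/(-102 + x) + 87) = 1/(2*x/(-102 + x) + 87) = 1/(87 + 2*x/(-102 + x)))
(-19839 + A(75))*(-10260 - 96*(8 - 81)) = (-19839 + (-102 + 75)/(-8874 + 89*75))*(-10260 - 96*(8 - 81)) = (-19839 - 27/(-8874 + 6675))*(-10260 - 96*(-73)) = (-19839 - 27/(-2199))*(-10260 + 7008) = (-19839 - 1/2199*(-27))*(-3252) = (-19839 + 9/733)*(-3252) = -14541978/733*(-3252) = 47290512456/733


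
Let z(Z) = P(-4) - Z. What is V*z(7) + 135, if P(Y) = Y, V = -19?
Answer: 344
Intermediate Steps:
z(Z) = -4 - Z
V*z(7) + 135 = -19*(-4 - 1*7) + 135 = -19*(-4 - 7) + 135 = -19*(-11) + 135 = 209 + 135 = 344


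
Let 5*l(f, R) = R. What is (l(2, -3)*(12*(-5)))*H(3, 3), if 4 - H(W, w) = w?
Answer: 36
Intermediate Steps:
H(W, w) = 4 - w
l(f, R) = R/5
(l(2, -3)*(12*(-5)))*H(3, 3) = (((⅕)*(-3))*(12*(-5)))*(4 - 1*3) = (-⅗*(-60))*(4 - 3) = 36*1 = 36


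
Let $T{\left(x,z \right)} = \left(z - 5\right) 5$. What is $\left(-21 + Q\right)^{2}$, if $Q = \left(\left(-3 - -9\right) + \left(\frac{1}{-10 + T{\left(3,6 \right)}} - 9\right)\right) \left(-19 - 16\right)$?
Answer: $8281$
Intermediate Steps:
$T{\left(x,z \right)} = -25 + 5 z$ ($T{\left(x,z \right)} = \left(-5 + z\right) 5 = -25 + 5 z$)
$Q = 112$ ($Q = \left(\left(-3 - -9\right) + \left(\frac{1}{-10 + \left(-25 + 5 \cdot 6\right)} - 9\right)\right) \left(-19 - 16\right) = \left(\left(-3 + 9\right) - \left(9 - \frac{1}{-10 + \left(-25 + 30\right)}\right)\right) \left(-35\right) = \left(6 - \left(9 - \frac{1}{-10 + 5}\right)\right) \left(-35\right) = \left(6 - \left(9 - \frac{1}{-5}\right)\right) \left(-35\right) = \left(6 - \frac{46}{5}\right) \left(-35\right) = \left(- \frac{16}{5}\right) \left(-35\right) = 112$)
$\left(-21 + Q\right)^{2} = \left(-21 + 112\right)^{2} = 91^{2} = 8281$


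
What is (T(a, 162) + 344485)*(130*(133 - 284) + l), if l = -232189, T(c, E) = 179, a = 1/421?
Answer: -86792943816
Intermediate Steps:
a = 1/421 ≈ 0.0023753
(T(a, 162) + 344485)*(130*(133 - 284) + l) = (179 + 344485)*(130*(133 - 284) - 232189) = 344664*(130*(-151) - 232189) = 344664*(-19630 - 232189) = 344664*(-251819) = -86792943816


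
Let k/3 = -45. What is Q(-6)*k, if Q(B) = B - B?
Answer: 0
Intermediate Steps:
Q(B) = 0
k = -135 (k = 3*(-45) = -135)
Q(-6)*k = 0*(-135) = 0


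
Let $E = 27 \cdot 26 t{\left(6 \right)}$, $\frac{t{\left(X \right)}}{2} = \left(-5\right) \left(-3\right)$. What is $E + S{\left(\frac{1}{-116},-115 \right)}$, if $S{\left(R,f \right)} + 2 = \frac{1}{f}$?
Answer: $\frac{2421669}{115} \approx 21058.0$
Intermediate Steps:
$t{\left(X \right)} = 30$ ($t{\left(X \right)} = 2 \left(\left(-5\right) \left(-3\right)\right) = 2 \cdot 15 = 30$)
$S{\left(R,f \right)} = -2 + \frac{1}{f}$
$E = 21060$ ($E = 27 \cdot 26 \cdot 30 = 702 \cdot 30 = 21060$)
$E + S{\left(\frac{1}{-116},-115 \right)} = 21060 - \left(2 - \frac{1}{-115}\right) = 21060 - \frac{231}{115} = \frac{2421669}{115}$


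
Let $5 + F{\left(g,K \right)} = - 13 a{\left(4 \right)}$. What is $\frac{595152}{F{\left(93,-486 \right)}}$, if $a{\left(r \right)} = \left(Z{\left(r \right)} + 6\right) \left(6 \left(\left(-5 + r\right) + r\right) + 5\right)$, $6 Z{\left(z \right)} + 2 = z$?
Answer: $- \frac{111591}{356} \approx -313.46$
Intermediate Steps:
$Z{\left(z \right)} = - \frac{1}{3} + \frac{z}{6}$
$a{\left(r \right)} = \left(-25 + 12 r\right) \left(\frac{17}{3} + \frac{r}{6}\right)$ ($a{\left(r \right)} = \left(\left(- \frac{1}{3} + \frac{r}{6}\right) + 6\right) \left(6 \left(\left(-5 + r\right) + r\right) + 5\right) = \left(\frac{17}{3} + \frac{r}{6}\right) \left(6 \left(-5 + 2 r\right) + 5\right) = \left(\frac{17}{3} + \frac{r}{6}\right) \left(\left(-30 + 12 r\right) + 5\right) = \left(\frac{17}{3} + \frac{r}{6}\right) \left(-25 + 12 r\right) = \left(-25 + 12 r\right) \left(\frac{17}{3} + \frac{r}{6}\right)$)
$F{\left(g,K \right)} = - \frac{5696}{3}$ ($F{\left(g,K \right)} = -5 - 13 \left(- \frac{425}{3} + 2 \cdot 4^{2} + \frac{383}{6} \cdot 4\right) = -5 - 13 \left(- \frac{425}{3} + 2 \cdot 16 + \frac{766}{3}\right) = -5 - 13 \left(- \frac{425}{3} + 32 + \frac{766}{3}\right) = -5 - \frac{5681}{3} = - \frac{5696}{3}$)
$\frac{595152}{F{\left(93,-486 \right)}} = \frac{595152}{- \frac{5696}{3}} = 595152 \left(- \frac{3}{5696}\right) = - \frac{111591}{356}$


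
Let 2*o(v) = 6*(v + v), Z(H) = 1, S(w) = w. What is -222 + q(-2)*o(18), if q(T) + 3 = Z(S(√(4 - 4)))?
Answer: -438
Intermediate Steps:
q(T) = -2 (q(T) = -3 + 1 = -2)
o(v) = 6*v (o(v) = (6*(v + v))/2 = (6*(2*v))/2 = (12*v)/2 = 6*v)
-222 + q(-2)*o(18) = -222 - 12*18 = -222 - 2*108 = -222 - 216 = -438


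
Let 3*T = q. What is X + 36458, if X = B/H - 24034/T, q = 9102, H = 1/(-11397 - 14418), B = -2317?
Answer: 90792154304/1517 ≈ 5.9850e+7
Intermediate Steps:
H = -1/25815 (H = 1/(-25815) = -1/25815 ≈ -3.8737e-5)
T = 3034 (T = (⅓)*9102 = 3034)
X = 90736847518/1517 (X = -2317/(-1/25815) - 24034/3034 = -2317*(-25815) - 24034*1/3034 = 59813355 - 12017/1517 = 90736847518/1517 ≈ 5.9813e+7)
X + 36458 = 90736847518/1517 + 36458 = 90792154304/1517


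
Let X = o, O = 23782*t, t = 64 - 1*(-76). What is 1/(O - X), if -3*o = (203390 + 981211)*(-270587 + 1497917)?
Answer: 1/484635444590 ≈ 2.0634e-12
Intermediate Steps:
t = 140 (t = 64 + 76 = 140)
o = -484632115110 (o = -(203390 + 981211)*(-270587 + 1497917)/3 = -394867*1227330 = -1/3*1453896345330 = -484632115110)
O = 3329480 (O = 23782*140 = 3329480)
X = -484632115110
1/(O - X) = 1/(3329480 - 1*(-484632115110)) = 1/(3329480 + 484632115110) = 1/484635444590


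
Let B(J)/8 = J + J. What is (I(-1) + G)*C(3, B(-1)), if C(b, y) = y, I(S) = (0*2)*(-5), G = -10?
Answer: 160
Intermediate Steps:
I(S) = 0 (I(S) = 0*(-5) = 0)
B(J) = 16*J (B(J) = 8*(J + J) = 8*(2*J) = 16*J)
(I(-1) + G)*C(3, B(-1)) = (0 - 10)*(16*(-1)) = -10*(-16) = 160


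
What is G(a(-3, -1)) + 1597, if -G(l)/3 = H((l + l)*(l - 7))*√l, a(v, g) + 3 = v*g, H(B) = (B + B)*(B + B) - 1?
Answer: 1597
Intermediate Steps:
H(B) = -1 + 4*B² (H(B) = (2*B)*(2*B) - 1 = 4*B² - 1 = -1 + 4*B²)
a(v, g) = -3 + g*v (a(v, g) = -3 + v*g = -3 + g*v)
G(l) = -3*√l*(-1 + 16*l²*(-7 + l)²) (G(l) = -3*(-1 + 4*((l + l)*(l - 7))²)*√l = -3*(-1 + 4*((2*l)*(-7 + l))²)*√l = -3*(-1 + 4*(2*l*(-7 + l))²)*√l = -3*(-1 + 4*(4*l²*(-7 + l)²))*√l = -3*(-1 + 16*l²*(-7 + l)²)*√l = -3*√l*(-1 + 16*l²*(-7 + l)²))
G(a(-3, -1)) + 1597 = √(-3 - 1*(-3))*(3 - 48*(-3 - 1*(-3))²*(-7 + (-3 - 1*(-3)))²) + 1597 = √(-3 + 3)*(3 - 48*(-3 + 3)²*(-7 + (-3 + 3))²) + 1597 = √0*(3 - 48*0²*(-7 + 0)²) + 1597 = 0*(3 - 48*0*(-7)²) + 1597 = 0*(3 - 48*0*49) + 1597 = 0*(3 + 0) + 1597 = 0*3 + 1597 = 0 + 1597 = 1597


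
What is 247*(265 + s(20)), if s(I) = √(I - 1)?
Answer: 65455 + 247*√19 ≈ 66532.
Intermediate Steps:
s(I) = √(-1 + I)
247*(265 + s(20)) = 247*(265 + √(-1 + 20)) = 247*(265 + √19) = 65455 + 247*√19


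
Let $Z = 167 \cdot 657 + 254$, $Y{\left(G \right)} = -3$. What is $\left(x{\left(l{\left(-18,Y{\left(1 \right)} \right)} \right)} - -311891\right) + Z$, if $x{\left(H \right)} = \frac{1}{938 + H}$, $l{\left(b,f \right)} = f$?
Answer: $\frac{394442841}{935} \approx 4.2186 \cdot 10^{5}$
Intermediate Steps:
$Z = 109973$ ($Z = 109719 + 254 = 109973$)
$\left(x{\left(l{\left(-18,Y{\left(1 \right)} \right)} \right)} - -311891\right) + Z = \left(\frac{1}{938 - 3} - -311891\right) + 109973 = \left(\frac{1}{935} + 311891\right) + 109973 = \frac{291618086}{935} + 109973 = \frac{394442841}{935}$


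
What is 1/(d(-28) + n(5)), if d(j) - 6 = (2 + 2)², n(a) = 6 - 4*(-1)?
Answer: 1/32 ≈ 0.031250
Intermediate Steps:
n(a) = 10 (n(a) = 6 + 4 = 10)
d(j) = 22 (d(j) = 6 + (2 + 2)² = 6 + 4² = 6 + 16 = 22)
1/(d(-28) + n(5)) = 1/(22 + 10) = 1/32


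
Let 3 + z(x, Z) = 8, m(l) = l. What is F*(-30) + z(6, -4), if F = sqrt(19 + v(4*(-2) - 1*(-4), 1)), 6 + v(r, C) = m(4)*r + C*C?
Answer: 5 - 30*I*sqrt(2) ≈ 5.0 - 42.426*I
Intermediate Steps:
z(x, Z) = 5 (z(x, Z) = -3 + 8 = 5)
v(r, C) = -6 + C**2 + 4*r (v(r, C) = -6 + (4*r + C*C) = -6 + (4*r + C**2) = -6 + (C**2 + 4*r) = -6 + C**2 + 4*r)
F = I*sqrt(2) (F = sqrt(19 + (-6 + 1**2 + 4*(4*(-2) - 1*(-4)))) = sqrt(19 + (-6 + 1 + 4*(-8 + 4))) = sqrt(19 + (-6 + 1 + 4*(-4))) = sqrt(19 + (-6 + 1 - 16)) = sqrt(19 - 21) = sqrt(-2) = I*sqrt(2) ≈ 1.4142*I)
F*(-30) + z(6, -4) = (I*sqrt(2))*(-30) + 5 = -30*I*sqrt(2) + 5 = 5 - 30*I*sqrt(2)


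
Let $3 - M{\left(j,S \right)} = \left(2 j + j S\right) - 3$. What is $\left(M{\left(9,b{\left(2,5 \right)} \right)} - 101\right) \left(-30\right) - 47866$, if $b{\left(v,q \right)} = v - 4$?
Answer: $-45016$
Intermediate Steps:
$b{\left(v,q \right)} = -4 + v$ ($b{\left(v,q \right)} = v - 4 = -4 + v$)
$M{\left(j,S \right)} = 6 - 2 j - S j$ ($M{\left(j,S \right)} = 3 - \left(\left(2 j + j S\right) - 3\right) = 3 - \left(\left(2 j + S j\right) - 3\right) = 3 - \left(-3 + 2 j + S j\right) = 6 - 2 j - S j$)
$\left(M{\left(9,b{\left(2,5 \right)} \right)} - 101\right) \left(-30\right) - 47866 = \left(\left(6 - 18 - \left(-4 + 2\right) 9\right) - 101\right) \left(-30\right) - 47866 = \left(\left(6 - 18 - \left(-2\right) 9\right) - 101\right) \left(-30\right) - 47866 = \left(\left(6 - 18 + 18\right) - 101\right) \left(-30\right) - 47866 = \left(6 - 101\right) \left(-30\right) - 47866 = \left(-95\right) \left(-30\right) - 47866 = 2850 - 47866 = -45016$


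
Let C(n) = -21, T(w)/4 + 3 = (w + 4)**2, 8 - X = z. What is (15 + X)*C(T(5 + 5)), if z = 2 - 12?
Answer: -693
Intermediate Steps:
z = -10
X = 18 (X = 8 - 1*(-10) = 8 + 10 = 18)
T(w) = -12 + 4*(4 + w)**2 (T(w) = -12 + 4*(w + 4)**2 = -12 + 4*(4 + w)**2)
(15 + X)*C(T(5 + 5)) = (15 + 18)*(-21) = 33*(-21) = -693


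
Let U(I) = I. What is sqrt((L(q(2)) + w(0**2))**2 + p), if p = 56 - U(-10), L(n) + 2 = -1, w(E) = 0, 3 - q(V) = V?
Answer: 5*sqrt(3) ≈ 8.6602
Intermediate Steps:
q(V) = 3 - V
L(n) = -3 (L(n) = -2 - 1 = -3)
p = 66 (p = 56 - 1*(-10) = 56 + 10 = 66)
sqrt((L(q(2)) + w(0**2))**2 + p) = sqrt((-3 + 0)**2 + 66) = sqrt((-3)**2 + 66) = sqrt(9 + 66) = sqrt(75) = 5*sqrt(3)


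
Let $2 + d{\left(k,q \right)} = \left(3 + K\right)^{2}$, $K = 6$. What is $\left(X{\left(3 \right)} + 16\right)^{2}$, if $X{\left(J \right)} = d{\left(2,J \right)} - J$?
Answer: $8464$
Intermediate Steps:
$d{\left(k,q \right)} = 79$ ($d{\left(k,q \right)} = -2 + \left(3 + 6\right)^{2} = -2 + 9^{2} = -2 + 81 = 79$)
$X{\left(J \right)} = 79 - J$
$\left(X{\left(3 \right)} + 16\right)^{2} = \left(\left(79 - 3\right) + 16\right)^{2} = \left(76 + 16\right)^{2} = 92^{2} = 8464$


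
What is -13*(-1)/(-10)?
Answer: -13/10 ≈ -1.3000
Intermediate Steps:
-13*(-1)/(-10) = 13*(-⅒) = -13/10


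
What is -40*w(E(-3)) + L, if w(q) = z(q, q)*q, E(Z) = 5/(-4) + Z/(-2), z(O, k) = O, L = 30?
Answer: 55/2 ≈ 27.500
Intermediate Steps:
E(Z) = -5/4 - Z/2 (E(Z) = 5*(-¼) + Z*(-½) = -5/4 - Z/2)
w(q) = q² (w(q) = q*q = q²)
-40*w(E(-3)) + L = -40*(-5/4 - ½*(-3))² + 30 = -40*(-5/4 + 3/2)² + 30 = -40*(¼)² + 30 = -40*1/16 + 30 = -5/2 + 30 = 55/2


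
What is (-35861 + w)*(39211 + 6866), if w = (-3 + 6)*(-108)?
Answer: -1667296245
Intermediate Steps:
w = -324 (w = 3*(-108) = -324)
(-35861 + w)*(39211 + 6866) = (-35861 - 324)*(39211 + 6866) = -36185*46077 = -1667296245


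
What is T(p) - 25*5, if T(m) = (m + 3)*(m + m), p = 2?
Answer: -105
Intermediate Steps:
T(m) = 2*m*(3 + m) (T(m) = (3 + m)*(2*m) = 2*m*(3 + m))
T(p) - 25*5 = 2*2*(3 + 2) - 25*5 = 2*2*5 - 125 = 20 - 125 = -105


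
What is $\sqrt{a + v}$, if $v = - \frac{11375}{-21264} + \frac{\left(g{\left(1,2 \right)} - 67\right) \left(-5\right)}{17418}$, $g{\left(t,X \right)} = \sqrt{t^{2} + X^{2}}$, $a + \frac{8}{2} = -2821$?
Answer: $\frac{\sqrt{-672662574763177545 - 68365301640 \sqrt{5}}}{15432348} \approx 53.146 i$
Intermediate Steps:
$a = -2825$ ($a = -4 - 2821 = -2825$)
$g{\left(t,X \right)} = \sqrt{X^{2} + t^{2}}$
$v = \frac{11402955}{20576464} - \frac{5 \sqrt{5}}{17418}$ ($v = - \frac{11375}{-21264} + \frac{\left(\sqrt{2^{2} + 1^{2}} - 67\right) \left(-5\right)}{17418} = \left(-11375\right) \left(- \frac{1}{21264}\right) + \left(\sqrt{4 + 1} - 67\right) \left(-5\right) \frac{1}{17418} = \frac{11375}{21264} + \left(\sqrt{5} - 67\right) \left(-5\right) \frac{1}{17418} = \frac{11375}{21264} + \left(-67 + \sqrt{5}\right) \left(-5\right) \frac{1}{17418} = \frac{11375}{21264} + \left(335 - 5 \sqrt{5}\right) \frac{1}{17418} = \frac{11375}{21264} + \left(\frac{335}{17418} - \frac{5 \sqrt{5}}{17418}\right) = \frac{11402955}{20576464} - \frac{5 \sqrt{5}}{17418} \approx 0.55353$)
$\sqrt{a + v} = \sqrt{-2825 + \left(\frac{11402955}{20576464} - \frac{5 \sqrt{5}}{17418}\right)} = \sqrt{- \frac{58117107845}{20576464} - \frac{5 \sqrt{5}}{17418}}$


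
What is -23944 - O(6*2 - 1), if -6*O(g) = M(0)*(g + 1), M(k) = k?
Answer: -23944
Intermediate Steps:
O(g) = 0 (O(g) = -0*(g + 1) = -0*(1 + g) = -1/6*0 = 0)
-23944 - O(6*2 - 1) = -23944 - 1*0 = -23944 + 0 = -23944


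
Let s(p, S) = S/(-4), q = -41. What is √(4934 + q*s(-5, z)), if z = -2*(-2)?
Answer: 5*√199 ≈ 70.534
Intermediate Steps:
z = 4
s(p, S) = -S/4 (s(p, S) = S*(-¼) = -S/4)
√(4934 + q*s(-5, z)) = √(4934 - (-41)*4/4) = √(4934 - 41*(-1)) = √(4934 + 41) = √4975 = 5*√199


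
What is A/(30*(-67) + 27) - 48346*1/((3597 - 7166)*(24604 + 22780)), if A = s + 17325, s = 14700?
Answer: -902627306547/55892010428 ≈ -16.149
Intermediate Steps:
A = 32025 (A = 14700 + 17325 = 32025)
A/(30*(-67) + 27) - 48346*1/((3597 - 7166)*(24604 + 22780)) = 32025/(30*(-67) + 27) - 48346*1/((3597 - 7166)*(24604 + 22780)) = 32025/(-2010 + 27) - 48346/((-3569*47384)) = 32025/(-1983) - 48346/(-169113496) = 32025*(-1/1983) - 48346*(-1/169113496) = -10675/661 + 24173/84556748 = -902627306547/55892010428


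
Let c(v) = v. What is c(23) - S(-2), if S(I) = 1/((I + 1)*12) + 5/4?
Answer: 131/6 ≈ 21.833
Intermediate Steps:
S(I) = 5/4 + 1/(12*(1 + I)) (S(I) = (1/12)/(1 + I) + 5*(1/4) = 1/(12*(1 + I)) + 5/4 = 5/4 + 1/(12*(1 + I)))
c(23) - S(-2) = 23 - (16 + 15*(-2))/(12*(1 - 2)) = 23 - (16 - 30)/(12*(-1)) = 23 - (-1)*(-14)/12 = 23 - 1*7/6 = 23 - 7/6 = 131/6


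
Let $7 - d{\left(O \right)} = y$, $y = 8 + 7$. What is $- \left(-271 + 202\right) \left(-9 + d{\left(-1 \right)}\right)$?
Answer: $-1173$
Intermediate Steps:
$y = 15$
$d{\left(O \right)} = -8$ ($d{\left(O \right)} = 7 - 15 = -8$)
$- \left(-271 + 202\right) \left(-9 + d{\left(-1 \right)}\right) = - \left(-271 + 202\right) \left(-9 - 8\right) = - \left(-69\right) \left(-17\right) = \left(-1\right) 1173 = -1173$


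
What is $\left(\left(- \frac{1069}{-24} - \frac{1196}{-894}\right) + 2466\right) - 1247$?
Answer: $\frac{4523209}{3576} \approx 1264.9$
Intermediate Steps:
$\left(\left(- \frac{1069}{-24} - \frac{1196}{-894}\right) + 2466\right) - 1247 = \left(\left(\left(-1069\right) \left(- \frac{1}{24}\right) - - \frac{598}{447}\right) + 2466\right) - 1247 = \left(\left(\frac{1069}{24} + \frac{598}{447}\right) + 2466\right) - 1247 = \left(\frac{164065}{3576} + 2466\right) - 1247 = \frac{8982481}{3576} - 1247 = \frac{4523209}{3576}$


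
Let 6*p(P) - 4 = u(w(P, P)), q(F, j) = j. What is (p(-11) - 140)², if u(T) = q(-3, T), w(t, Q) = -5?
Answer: 707281/36 ≈ 19647.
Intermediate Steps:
u(T) = T
p(P) = -⅙ (p(P) = ⅔ + (⅙)*(-5) = ⅔ - ⅚ = -⅙)
(p(-11) - 140)² = (-⅙ - 140)² = (-841/6)² = 707281/36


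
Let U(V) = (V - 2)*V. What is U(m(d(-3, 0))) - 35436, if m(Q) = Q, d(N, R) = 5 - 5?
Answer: -35436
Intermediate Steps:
d(N, R) = 0
U(V) = V*(-2 + V) (U(V) = (-2 + V)*V = V*(-2 + V))
U(m(d(-3, 0))) - 35436 = 0*(-2 + 0) - 35436 = 0*(-2) - 35436 = 0 - 35436 = -35436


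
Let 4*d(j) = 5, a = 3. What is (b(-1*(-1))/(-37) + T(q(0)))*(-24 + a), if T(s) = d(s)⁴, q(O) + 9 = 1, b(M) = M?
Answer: -480249/9472 ≈ -50.702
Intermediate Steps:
q(O) = -8 (q(O) = -9 + 1 = -8)
d(j) = 5/4 (d(j) = (¼)*5 = 5/4)
T(s) = 625/256 (T(s) = (5/4)⁴ = 625/256)
(b(-1*(-1))/(-37) + T(q(0)))*(-24 + a) = (-1*(-1)/(-37) + 625/256)*(-24 + 3) = (1*(-1/37) + 625/256)*(-21) = (-1/37 + 625/256)*(-21) = (22869/9472)*(-21) = -480249/9472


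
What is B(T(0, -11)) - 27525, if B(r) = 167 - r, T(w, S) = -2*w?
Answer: -27358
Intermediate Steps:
B(T(0, -11)) - 27525 = (167 - (-2)*0) - 27525 = (167 - 1*0) - 27525 = (167 + 0) - 27525 = 167 - 27525 = -27358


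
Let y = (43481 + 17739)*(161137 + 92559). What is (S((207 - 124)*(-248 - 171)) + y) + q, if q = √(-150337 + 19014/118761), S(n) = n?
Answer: 15531234343 + I*√235597457449347/39587 ≈ 1.5531e+10 + 387.73*I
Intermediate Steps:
y = 15531269120 (y = 61220*253696 = 15531269120)
q = I*√235597457449347/39587 (q = √(-150337 + 19014*(1/118761)) = √(-150337 + 6338/39587) = √(-5951384481/39587) = I*√235597457449347/39587 ≈ 387.73*I)
(S((207 - 124)*(-248 - 171)) + y) + q = ((207 - 124)*(-248 - 171) + 15531269120) + I*√235597457449347/39587 = (83*(-419) + 15531269120) + I*√235597457449347/39587 = (-34777 + 15531269120) + I*√235597457449347/39587 = 15531234343 + I*√235597457449347/39587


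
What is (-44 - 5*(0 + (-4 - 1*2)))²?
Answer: 196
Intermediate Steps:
(-44 - 5*(0 + (-4 - 1*2)))² = (-44 - 5*(0 + (-4 - 2)))² = (-44 - 5*(0 - 6))² = (-44 - 5*(-6))² = (-44 + 30)² = (-14)² = 196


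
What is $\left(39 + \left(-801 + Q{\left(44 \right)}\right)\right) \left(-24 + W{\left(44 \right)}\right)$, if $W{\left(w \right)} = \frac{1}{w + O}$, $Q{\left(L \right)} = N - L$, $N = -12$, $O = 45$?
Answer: $\frac{1746430}{89} \approx 19623.0$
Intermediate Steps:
$Q{\left(L \right)} = -12 - L$
$W{\left(w \right)} = \frac{1}{45 + w}$ ($W{\left(w \right)} = \frac{1}{w + 45} = \frac{1}{45 + w}$)
$\left(39 + \left(-801 + Q{\left(44 \right)}\right)\right) \left(-24 + W{\left(44 \right)}\right) = \left(39 - 857\right) \left(-24 + \frac{1}{45 + 44}\right) = \left(39 - 857\right) \left(-24 + \frac{1}{89}\right) = \left(39 - 857\right) \left(- \frac{2135}{89}\right) = \left(-818\right) \left(- \frac{2135}{89}\right) = \frac{1746430}{89}$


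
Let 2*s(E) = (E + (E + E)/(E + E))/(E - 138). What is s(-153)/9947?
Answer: 76/2894577 ≈ 2.6256e-5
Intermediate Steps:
s(E) = (1 + E)/(2*(-138 + E)) (s(E) = ((E + (E + E)/(E + E))/(E - 138))/2 = ((E + (2*E)/((2*E)))/(-138 + E))/2 = ((E + (2*E)*(1/(2*E)))/(-138 + E))/2 = ((E + 1)/(-138 + E))/2 = ((1 + E)/(-138 + E))/2 = (1 + E)/(2*(-138 + E)))
s(-153)/9947 = ((1 - 153)/(2*(-138 - 153)))/9947 = ((½)*(-152)/(-291))*(1/9947) = ((½)*(-1/291)*(-152))*(1/9947) = (76/291)*(1/9947) = 76/2894577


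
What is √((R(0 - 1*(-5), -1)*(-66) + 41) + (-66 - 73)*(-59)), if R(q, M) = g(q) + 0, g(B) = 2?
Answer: √8110 ≈ 90.056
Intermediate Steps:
R(q, M) = 2 (R(q, M) = 2 + 0 = 2)
√((R(0 - 1*(-5), -1)*(-66) + 41) + (-66 - 73)*(-59)) = √((2*(-66) + 41) + (-66 - 73)*(-59)) = √((-132 + 41) - 139*(-59)) = √(-91 + 8201) = √8110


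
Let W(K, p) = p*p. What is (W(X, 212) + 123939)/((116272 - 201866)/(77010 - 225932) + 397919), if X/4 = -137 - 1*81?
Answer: 12575197063/29629489456 ≈ 0.42442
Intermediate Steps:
X = -872 (X = 4*(-137 - 1*81) = 4*(-137 - 81) = 4*(-218) = -872)
W(K, p) = p²
(W(X, 212) + 123939)/((116272 - 201866)/(77010 - 225932) + 397919) = (212² + 123939)/((116272 - 201866)/(77010 - 225932) + 397919) = (44944 + 123939)/(-85594/(-148922) + 397919) = 168883/(-85594*(-1/148922) + 397919) = 168883/(42797/74461 + 397919) = 168883/(29629489456/74461) = 168883*(74461/29629489456) = 12575197063/29629489456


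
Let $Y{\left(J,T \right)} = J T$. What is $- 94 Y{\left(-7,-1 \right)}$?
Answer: $-658$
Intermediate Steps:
$- 94 Y{\left(-7,-1 \right)} = - 94 \left(\left(-7\right) \left(-1\right)\right) = \left(-94\right) 7 = -658$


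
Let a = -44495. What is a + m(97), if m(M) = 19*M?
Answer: -42652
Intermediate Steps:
a + m(97) = -44495 + 19*97 = -44495 + 1843 = -42652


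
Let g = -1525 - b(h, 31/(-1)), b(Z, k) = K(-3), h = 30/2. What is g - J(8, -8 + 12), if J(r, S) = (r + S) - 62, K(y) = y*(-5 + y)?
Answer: -1499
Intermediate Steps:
J(r, S) = -62 + S + r (J(r, S) = (S + r) - 62 = -62 + S + r)
h = 15 (h = 30*(1/2) = 15)
b(Z, k) = 24 (b(Z, k) = -3*(-5 - 3) = -3*(-8) = 24)
g = -1549 (g = -1525 - 1*24 = -1525 - 24 = -1549)
g - J(8, -8 + 12) = -1549 - (-62 + (-8 + 12) + 8) = -1549 - (-62 + 4 + 8) = -1549 - 1*(-50) = -1549 + 50 = -1499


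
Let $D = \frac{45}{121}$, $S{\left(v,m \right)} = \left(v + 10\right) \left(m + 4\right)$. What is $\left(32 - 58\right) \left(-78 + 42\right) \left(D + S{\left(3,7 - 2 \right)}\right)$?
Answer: $\frac{13293072}{121} \approx 1.0986 \cdot 10^{5}$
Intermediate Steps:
$S{\left(v,m \right)} = \left(4 + m\right) \left(10 + v\right)$ ($S{\left(v,m \right)} = \left(10 + v\right) \left(4 + m\right) = \left(4 + m\right) \left(10 + v\right)$)
$D = \frac{45}{121}$ ($D = 45 \cdot \frac{1}{121} = \frac{45}{121} \approx 0.3719$)
$\left(32 - 58\right) \left(-78 + 42\right) \left(D + S{\left(3,7 - 2 \right)}\right) = \left(32 - 58\right) \left(-78 + 42\right) \left(\frac{45}{121} + \left(40 + 4 \cdot 3 + 10 \left(7 - 2\right) + \left(7 - 2\right) 3\right)\right) = \left(-26\right) \left(-36\right) \left(\frac{45}{121} + \left(40 + 12 + 10 \left(7 - 2\right) + \left(7 - 2\right) 3\right)\right) = 936 \left(\frac{45}{121} + \left(40 + 12 + 10 \cdot 5 + 5 \cdot 3\right)\right) = 936 \left(\frac{45}{121} + \left(40 + 12 + 50 + 15\right)\right) = 936 \left(\frac{45}{121} + 117\right) = 936 \cdot \frac{14202}{121} = \frac{13293072}{121}$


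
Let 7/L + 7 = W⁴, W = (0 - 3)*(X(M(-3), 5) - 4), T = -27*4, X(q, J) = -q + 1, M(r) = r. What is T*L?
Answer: 108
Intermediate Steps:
X(q, J) = 1 - q
T = -108
W = 0 (W = (0 - 3)*((1 - 1*(-3)) - 4) = -3*((1 + 3) - 4) = -3*(4 - 4) = -3*0 = 0)
L = -1 (L = 7/(-7 + 0⁴) = 7/(-7 + 0) = 7/(-7) = 7*(-⅐) = -1)
T*L = -108*(-1) = 108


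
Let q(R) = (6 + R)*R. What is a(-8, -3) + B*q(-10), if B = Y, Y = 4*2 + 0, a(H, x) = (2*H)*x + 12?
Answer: 380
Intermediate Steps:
a(H, x) = 12 + 2*H*x (a(H, x) = 2*H*x + 12 = 12 + 2*H*x)
q(R) = R*(6 + R)
Y = 8 (Y = 8 + 0 = 8)
B = 8
a(-8, -3) + B*q(-10) = (12 + 2*(-8)*(-3)) + 8*(-10*(6 - 10)) = (12 + 48) + 8*(-10*(-4)) = 60 + 8*40 = 60 + 320 = 380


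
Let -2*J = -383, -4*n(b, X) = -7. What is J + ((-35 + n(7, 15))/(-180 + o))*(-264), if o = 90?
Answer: 2819/30 ≈ 93.967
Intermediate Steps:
n(b, X) = 7/4 (n(b, X) = -¼*(-7) = 7/4)
J = 383/2 (J = -½*(-383) = 383/2 ≈ 191.50)
J + ((-35 + n(7, 15))/(-180 + o))*(-264) = 383/2 + ((-35 + 7/4)/(-180 + 90))*(-264) = 383/2 - 133/4/(-90)*(-264) = 383/2 - 133/4*(-1/90)*(-264) = 383/2 + (133/360)*(-264) = 383/2 - 1463/15 = 2819/30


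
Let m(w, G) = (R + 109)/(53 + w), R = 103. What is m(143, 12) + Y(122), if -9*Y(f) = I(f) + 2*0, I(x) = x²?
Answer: -728839/441 ≈ -1652.7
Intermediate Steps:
Y(f) = -f²/9 (Y(f) = -(f² + 2*0)/9 = -(f² + 0)/9 = -f²/9)
m(w, G) = 212/(53 + w) (m(w, G) = (103 + 109)/(53 + w) = 212/(53 + w))
m(143, 12) + Y(122) = 212/(53 + 143) - ⅑*122² = 212/196 - ⅑*14884 = 212*(1/196) - 14884/9 = 53/49 - 14884/9 = -728839/441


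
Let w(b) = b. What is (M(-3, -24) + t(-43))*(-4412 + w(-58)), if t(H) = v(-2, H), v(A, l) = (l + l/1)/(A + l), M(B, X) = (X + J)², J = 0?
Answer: -7749788/3 ≈ -2.5833e+6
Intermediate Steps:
M(B, X) = X² (M(B, X) = (X + 0)² = X²)
v(A, l) = 2*l/(A + l) (v(A, l) = (l + l*1)/(A + l) = (l + l)/(A + l) = (2*l)/(A + l) = 2*l/(A + l))
t(H) = 2*H/(-2 + H)
(M(-3, -24) + t(-43))*(-4412 + w(-58)) = ((-24)² + 2*(-43)/(-2 - 43))*(-4412 - 58) = (576 + 2*(-43)/(-45))*(-4470) = (576 + 2*(-43)*(-1/45))*(-4470) = (576 + 86/45)*(-4470) = (26006/45)*(-4470) = -7749788/3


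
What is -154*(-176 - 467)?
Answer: 99022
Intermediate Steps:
-154*(-176 - 467) = -154*(-643) = 99022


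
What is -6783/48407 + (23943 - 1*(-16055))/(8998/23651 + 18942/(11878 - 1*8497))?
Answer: 3686232552086903/551401232580 ≈ 6685.2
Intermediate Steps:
-6783/48407 + (23943 - 1*(-16055))/(8998/23651 + 18942/(11878 - 1*8497)) = -6783*1/48407 + (23943 + 16055)/(8998*(1/23651) + 18942/(11878 - 8497)) = -6783/48407 + 39998/(8998/23651 + 18942/3381) = -6783/48407 + 39998/(8998/23651 + 18942*(1/3381)) = -6783/48407 + 39998/(8998/23651 + 902/161) = -6783/48407 + 39998/(22781880/3807811) = -6783/48407 + 39998*(3807811/22781880) = -6783/48407 + 76152412189/11390940 = 3686232552086903/551401232580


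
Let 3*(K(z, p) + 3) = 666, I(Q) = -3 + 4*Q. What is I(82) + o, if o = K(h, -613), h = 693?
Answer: 544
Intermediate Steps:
K(z, p) = 219 (K(z, p) = -3 + (1/3)*666 = -3 + 222 = 219)
o = 219
I(82) + o = (-3 + 4*82) + 219 = (-3 + 328) + 219 = 325 + 219 = 544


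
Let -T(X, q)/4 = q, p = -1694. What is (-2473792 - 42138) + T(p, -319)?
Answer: -2514654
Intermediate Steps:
T(X, q) = -4*q
(-2473792 - 42138) + T(p, -319) = (-2473792 - 42138) - 4*(-319) = -2515930 + 1276 = -2514654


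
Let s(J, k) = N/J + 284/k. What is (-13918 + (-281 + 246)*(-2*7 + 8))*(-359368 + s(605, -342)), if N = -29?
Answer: 509642978191772/103455 ≈ 4.9262e+9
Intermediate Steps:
s(J, k) = -29/J + 284/k
(-13918 + (-281 + 246)*(-2*7 + 8))*(-359368 + s(605, -342)) = (-13918 + (-281 + 246)*(-2*7 + 8))*(-359368 + (-29/605 + 284/(-342))) = (-13918 - 35*(-14 + 8))*(-359368 + (-29*1/605 + 284*(-1/342))) = (-13918 - 35*(-6))*(-359368 + (-29/605 - 142/171)) = (-13918 + 210)*(-359368 - 90869/103455) = -13708*(-37178507309/103455) = 509642978191772/103455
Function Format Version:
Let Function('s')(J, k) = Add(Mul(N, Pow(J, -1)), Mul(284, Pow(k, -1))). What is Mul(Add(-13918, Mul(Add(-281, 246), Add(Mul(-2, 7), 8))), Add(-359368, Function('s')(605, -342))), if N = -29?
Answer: Rational(509642978191772, 103455) ≈ 4.9262e+9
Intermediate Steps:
Function('s')(J, k) = Add(Mul(-29, Pow(J, -1)), Mul(284, Pow(k, -1)))
Mul(Add(-13918, Mul(Add(-281, 246), Add(Mul(-2, 7), 8))), Add(-359368, Function('s')(605, -342))) = Mul(Add(-13918, Mul(Add(-281, 246), Add(Mul(-2, 7), 8))), Add(-359368, Add(Mul(-29, Pow(605, -1)), Mul(284, Pow(-342, -1))))) = Mul(Add(-13918, Mul(-35, Add(-14, 8))), Add(-359368, Add(Mul(-29, Rational(1, 605)), Mul(284, Rational(-1, 342))))) = Mul(Add(-13918, Mul(-35, -6)), Add(-359368, Add(Rational(-29, 605), Rational(-142, 171)))) = Mul(Add(-13918, 210), Add(-359368, Rational(-90869, 103455))) = Mul(-13708, Rational(-37178507309, 103455)) = Rational(509642978191772, 103455)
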